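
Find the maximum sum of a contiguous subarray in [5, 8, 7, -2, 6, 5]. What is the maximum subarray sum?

Using Kadane's algorithm on [5, 8, 7, -2, 6, 5]:

Scanning through the array:
Position 1 (value 8): max_ending_here = 13, max_so_far = 13
Position 2 (value 7): max_ending_here = 20, max_so_far = 20
Position 3 (value -2): max_ending_here = 18, max_so_far = 20
Position 4 (value 6): max_ending_here = 24, max_so_far = 24
Position 5 (value 5): max_ending_here = 29, max_so_far = 29

Maximum subarray: [5, 8, 7, -2, 6, 5]
Maximum sum: 29

The maximum subarray is [5, 8, 7, -2, 6, 5] with sum 29. This subarray runs from index 0 to index 5.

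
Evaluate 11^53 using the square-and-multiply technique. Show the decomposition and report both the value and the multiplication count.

Computing 11^53 by squaring (build up from 11^1; each line after the first costs one multiplication):

11^1 = 11
11^2 = (11^1)^2 = 11^2 = 121
11^3 = 11 * 11^2 = 11 * 121 = 1331
11^6 = (11^3)^2 = 1331^2 = 1771561
11^12 = (11^6)^2 = 1771561^2 = 3138428376721
11^13 = 11 * 11^12 = 11 * 3138428376721 = 34522712143931
11^26 = (11^13)^2 = 34522712143931^2 = 1191817653772720942460132761
11^52 = (11^26)^2 = 1191817653772720942460132761^2 = 1420429319844313329730664601483335671261683881745483121
11^53 = 11 * 11^52 = 11 * 1420429319844313329730664601483335671261683881745483121 = 15624722518287446627037310616316692383878522699200314331

Result: 15624722518287446627037310616316692383878522699200314331
Multiplications needed: 8 (8 lines after 11^1)

11^53 = 15624722518287446627037310616316692383878522699200314331. Using exponentiation by squaring, this requires 8 multiplications. The key idea: if the exponent is even, square the half-power; if odd, multiply by the base once.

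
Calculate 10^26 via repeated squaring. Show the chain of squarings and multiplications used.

Computing 10^26 by squaring (build up from 10^1; each line after the first costs one multiplication):

10^1 = 10
10^2 = (10^1)^2 = 10^2 = 100
10^3 = 10 * 10^2 = 10 * 100 = 1000
10^6 = (10^3)^2 = 1000^2 = 1000000
10^12 = (10^6)^2 = 1000000^2 = 1000000000000
10^13 = 10 * 10^12 = 10 * 1000000000000 = 10000000000000
10^26 = (10^13)^2 = 10000000000000^2 = 100000000000000000000000000

Result: 100000000000000000000000000
Multiplications needed: 6 (6 lines after 10^1)

10^26 = 100000000000000000000000000. Using exponentiation by squaring, this requires 6 multiplications. The key idea: if the exponent is even, square the half-power; if odd, multiply by the base once.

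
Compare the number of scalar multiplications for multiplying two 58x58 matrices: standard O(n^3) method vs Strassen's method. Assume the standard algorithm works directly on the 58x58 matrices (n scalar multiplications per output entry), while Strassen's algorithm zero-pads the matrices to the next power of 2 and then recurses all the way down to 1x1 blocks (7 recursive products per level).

Matrix multiplication for 58x58 matrices:

Strassen's algorithm requires power-of-2 dimensions. Pad 58x58 to 64x64 (next power of 2).

Standard algorithm: 58^3 = 195112 multiplications
Strassen's algorithm: 7^(log2(64)) = 7^6 = 117649 multiplications
Savings: 195112 - 117649 = 77463 multiplications

Standard: 195112 multiplications (58^3). Strassen: 117649 multiplications (7^6, after padding to 64x64). Strassen reduces 8 recursive multiplications to 7 at each level.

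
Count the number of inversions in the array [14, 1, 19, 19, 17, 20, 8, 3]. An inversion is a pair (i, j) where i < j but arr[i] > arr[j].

Finding inversions in [14, 1, 19, 19, 17, 20, 8, 3]:

(0, 1): arr[0]=14 > arr[1]=1
(0, 6): arr[0]=14 > arr[6]=8
(0, 7): arr[0]=14 > arr[7]=3
(2, 4): arr[2]=19 > arr[4]=17
(2, 6): arr[2]=19 > arr[6]=8
(2, 7): arr[2]=19 > arr[7]=3
(3, 4): arr[3]=19 > arr[4]=17
(3, 6): arr[3]=19 > arr[6]=8
(3, 7): arr[3]=19 > arr[7]=3
(4, 6): arr[4]=17 > arr[6]=8
(4, 7): arr[4]=17 > arr[7]=3
(5, 6): arr[5]=20 > arr[6]=8
(5, 7): arr[5]=20 > arr[7]=3
(6, 7): arr[6]=8 > arr[7]=3

Total inversions: 14

The array has 14 inversion(s): (0,1), (0,6), (0,7), (2,4), (2,6), (2,7), (3,4), (3,6), (3,7), (4,6), (4,7), (5,6), (5,7), (6,7). Each pair (i,j) satisfies i < j and arr[i] > arr[j].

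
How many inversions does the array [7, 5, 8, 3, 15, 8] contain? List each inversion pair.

Finding inversions in [7, 5, 8, 3, 15, 8]:

(0, 1): arr[0]=7 > arr[1]=5
(0, 3): arr[0]=7 > arr[3]=3
(1, 3): arr[1]=5 > arr[3]=3
(2, 3): arr[2]=8 > arr[3]=3
(4, 5): arr[4]=15 > arr[5]=8

Total inversions: 5

The array has 5 inversion(s): (0,1), (0,3), (1,3), (2,3), (4,5). Each pair (i,j) satisfies i < j and arr[i] > arr[j].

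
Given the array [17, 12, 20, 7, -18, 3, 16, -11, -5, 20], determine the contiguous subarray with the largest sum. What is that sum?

Using Kadane's algorithm on [17, 12, 20, 7, -18, 3, 16, -11, -5, 20]:

Scanning through the array:
Position 1 (value 12): max_ending_here = 29, max_so_far = 29
Position 2 (value 20): max_ending_here = 49, max_so_far = 49
Position 3 (value 7): max_ending_here = 56, max_so_far = 56
Position 4 (value -18): max_ending_here = 38, max_so_far = 56
Position 5 (value 3): max_ending_here = 41, max_so_far = 56
Position 6 (value 16): max_ending_here = 57, max_so_far = 57
Position 7 (value -11): max_ending_here = 46, max_so_far = 57
Position 8 (value -5): max_ending_here = 41, max_so_far = 57
Position 9 (value 20): max_ending_here = 61, max_so_far = 61

Maximum subarray: [17, 12, 20, 7, -18, 3, 16, -11, -5, 20]
Maximum sum: 61

The maximum subarray is [17, 12, 20, 7, -18, 3, 16, -11, -5, 20] with sum 61. This subarray runs from index 0 to index 9.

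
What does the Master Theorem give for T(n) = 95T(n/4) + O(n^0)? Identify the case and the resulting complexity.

Master Theorem for T(n) = 95T(n/4) + O(n^0):

a = 95, b = 4, c = 0
log_b(a) = log_4(95) = 3.2849

Case 1: c = 0 < log_4(95) = 3.2849
T(n) = O(n^(log_4 95))

For T(n) = 95T(n/4) + O(n^0): log_4(95) = 3.2849. This is Case 1 of the Master Theorem (c < log_b(a), work dominated by leaves), giving O(n^(log_4 95)).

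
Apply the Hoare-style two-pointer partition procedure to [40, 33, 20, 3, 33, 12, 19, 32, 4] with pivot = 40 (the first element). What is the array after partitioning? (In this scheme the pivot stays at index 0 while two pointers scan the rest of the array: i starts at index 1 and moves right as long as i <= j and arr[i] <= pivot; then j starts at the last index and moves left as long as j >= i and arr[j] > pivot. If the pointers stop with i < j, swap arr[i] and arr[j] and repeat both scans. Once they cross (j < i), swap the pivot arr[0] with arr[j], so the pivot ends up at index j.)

Hoare-style two-pointer partition with pivot = 40:

Initial array: [40, 33, 20, 3, 33, 12, 19, 32, 4]

Pointers start at i = 1, j = 8.
i ends at 9, j ends at 8: the pointers have crossed (j < i), so scanning stops.

Swap pivot arr[0] with arr[8] to place pivot at position 8: [4, 33, 20, 3, 33, 12, 19, 32, 40]
Pivot position: 8

After partitioning with pivot 40, the array becomes [4, 33, 20, 3, 33, 12, 19, 32, 40]. The pivot is placed at index 8. All elements to the left of the pivot are <= 40, and all elements to the right are > 40.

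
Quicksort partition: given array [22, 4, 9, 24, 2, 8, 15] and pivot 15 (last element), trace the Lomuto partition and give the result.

Lomuto partition with pivot = 15:

Initial array: [22, 4, 9, 24, 2, 8, 15]

arr[0]=22 > 15: no swap
arr[1]=4 <= 15: swap with position 0, array becomes [4, 22, 9, 24, 2, 8, 15]
arr[2]=9 <= 15: swap with position 1, array becomes [4, 9, 22, 24, 2, 8, 15]
arr[3]=24 > 15: no swap
arr[4]=2 <= 15: swap with position 2, array becomes [4, 9, 2, 24, 22, 8, 15]
arr[5]=8 <= 15: swap with position 3, array becomes [4, 9, 2, 8, 22, 24, 15]

Place pivot at position 4: [4, 9, 2, 8, 15, 24, 22]
Pivot position: 4

After partitioning with pivot 15, the array becomes [4, 9, 2, 8, 15, 24, 22]. The pivot is placed at index 4. All elements to the left of the pivot are <= 15, and all elements to the right are > 15.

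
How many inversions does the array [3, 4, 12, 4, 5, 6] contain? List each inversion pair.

Finding inversions in [3, 4, 12, 4, 5, 6]:

(2, 3): arr[2]=12 > arr[3]=4
(2, 4): arr[2]=12 > arr[4]=5
(2, 5): arr[2]=12 > arr[5]=6

Total inversions: 3

The array has 3 inversion(s): (2,3), (2,4), (2,5). Each pair (i,j) satisfies i < j and arr[i] > arr[j].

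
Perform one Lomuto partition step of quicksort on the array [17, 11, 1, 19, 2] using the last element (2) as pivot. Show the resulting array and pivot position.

Lomuto partition with pivot = 2:

Initial array: [17, 11, 1, 19, 2]

arr[0]=17 > 2: no swap
arr[1]=11 > 2: no swap
arr[2]=1 <= 2: swap with position 0, array becomes [1, 11, 17, 19, 2]
arr[3]=19 > 2: no swap

Place pivot at position 1: [1, 2, 17, 19, 11]
Pivot position: 1

After partitioning with pivot 2, the array becomes [1, 2, 17, 19, 11]. The pivot is placed at index 1. All elements to the left of the pivot are <= 2, and all elements to the right are > 2.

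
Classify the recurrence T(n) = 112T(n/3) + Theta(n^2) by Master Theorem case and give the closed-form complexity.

Master Theorem for T(n) = 112T(n/3) + O(n^2):

a = 112, b = 3, c = 2
log_b(a) = log_3(112) = 4.2950

Case 1: c = 2 < log_3(112) = 4.2950
T(n) = O(n^(log_3 112))

For T(n) = 112T(n/3) + O(n^2): log_3(112) = 4.2950. This is Case 1 of the Master Theorem (c < log_b(a), work dominated by leaves), giving O(n^(log_3 112)).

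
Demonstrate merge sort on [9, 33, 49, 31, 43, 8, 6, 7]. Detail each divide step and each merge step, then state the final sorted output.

Merge sort trace:

Split: [9, 33, 49, 31, 43, 8, 6, 7] -> [9, 33, 49, 31] and [43, 8, 6, 7]
  Split: [9, 33, 49, 31] -> [9, 33] and [49, 31]
    Split: [9, 33] -> [9] and [33]
    Merge: [9] + [33] -> [9, 33]
    Split: [49, 31] -> [49] and [31]
    Merge: [49] + [31] -> [31, 49]
  Merge: [9, 33] + [31, 49] -> [9, 31, 33, 49]
  Split: [43, 8, 6, 7] -> [43, 8] and [6, 7]
    Split: [43, 8] -> [43] and [8]
    Merge: [43] + [8] -> [8, 43]
    Split: [6, 7] -> [6] and [7]
    Merge: [6] + [7] -> [6, 7]
  Merge: [8, 43] + [6, 7] -> [6, 7, 8, 43]
Merge: [9, 31, 33, 49] + [6, 7, 8, 43] -> [6, 7, 8, 9, 31, 33, 43, 49]

Final sorted array: [6, 7, 8, 9, 31, 33, 43, 49]

The merge sort proceeds by recursively splitting the array and merging sorted halves.
After all merges, the sorted array is [6, 7, 8, 9, 31, 33, 43, 49].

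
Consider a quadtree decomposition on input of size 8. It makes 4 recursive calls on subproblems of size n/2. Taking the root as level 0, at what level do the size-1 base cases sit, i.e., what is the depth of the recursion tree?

For divide and conquer with division factor 2:

Problem sizes at each level:
Level 0: 8
Level 1: 4
Level 2: 2
Level 3: 1

The root is level 0 and the size-1 base case is level 3 (the tree spans levels 0 through 3, i.e. 4 levels counting the root), so the depth is the number of divisions: log_2(8) = 3

The recursion tree depth is log_2(8) = 3. At each level, the problem size is divided by 2, so it takes 3 divisions to reduce to a base case of size 1. The algorithm makes 4 recursive calls at each level.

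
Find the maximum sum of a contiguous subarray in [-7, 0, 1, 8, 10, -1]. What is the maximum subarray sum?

Using Kadane's algorithm on [-7, 0, 1, 8, 10, -1]:

Scanning through the array:
Position 1 (value 0): max_ending_here = 0, max_so_far = 0
Position 2 (value 1): max_ending_here = 1, max_so_far = 1
Position 3 (value 8): max_ending_here = 9, max_so_far = 9
Position 4 (value 10): max_ending_here = 19, max_so_far = 19
Position 5 (value -1): max_ending_here = 18, max_so_far = 19

Maximum subarray: [0, 1, 8, 10]
Maximum sum: 19

The maximum subarray is [0, 1, 8, 10] with sum 19. This subarray runs from index 1 to index 4.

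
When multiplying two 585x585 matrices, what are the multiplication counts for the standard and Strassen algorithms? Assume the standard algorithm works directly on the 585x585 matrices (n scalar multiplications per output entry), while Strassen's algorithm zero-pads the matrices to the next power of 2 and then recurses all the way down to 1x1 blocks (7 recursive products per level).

Matrix multiplication for 585x585 matrices:

Strassen's algorithm requires power-of-2 dimensions. Pad 585x585 to 1024x1024 (next power of 2).

Standard algorithm: 585^3 = 200201625 multiplications
Strassen's algorithm: 7^(log2(1024)) = 7^10 = 282475249 multiplications
Difference: 200201625 - 282475249 = -82273624 (Strassen uses MORE here due to padding overhead — for small or just-over-power-of-2 n, padding can outweigh the per-level savings)

Standard: 200201625 multiplications (585^3). Strassen: 282475249 multiplications (7^10, after padding to 1024x1024). Strassen reduces 8 recursive multiplications to 7 at each level.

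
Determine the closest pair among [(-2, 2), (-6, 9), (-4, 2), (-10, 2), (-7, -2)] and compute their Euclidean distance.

Computing all pairwise distances among 5 points:

d((-2, 2), (-6, 9)) = 8.0623
d((-2, 2), (-4, 2)) = 2.0 <-- minimum
d((-2, 2), (-10, 2)) = 8.0
d((-2, 2), (-7, -2)) = 6.4031
d((-6, 9), (-4, 2)) = 7.2801
d((-6, 9), (-10, 2)) = 8.0623
d((-6, 9), (-7, -2)) = 11.0454
d((-4, 2), (-10, 2)) = 6.0
d((-4, 2), (-7, -2)) = 5.0
d((-10, 2), (-7, -2)) = 5.0

Closest pair: (-2, 2) and (-4, 2) with distance 2.0

The closest pair is (-2, 2) and (-4, 2) with Euclidean distance 2.0. For 5 points, brute-force pairwise comparison is shown above. For large n, the divide-and-conquer algorithm (sort by x, recurse on halves, check the dividing strip) achieves O(n log n).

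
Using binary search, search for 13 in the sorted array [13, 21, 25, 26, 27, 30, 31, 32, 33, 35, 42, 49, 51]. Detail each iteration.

Binary search for 13 in [13, 21, 25, 26, 27, 30, 31, 32, 33, 35, 42, 49, 51]:

lo=0, hi=12, mid=6, arr[mid]=31 -> 31 > 13, search left half
lo=0, hi=5, mid=2, arr[mid]=25 -> 25 > 13, search left half
lo=0, hi=1, mid=0, arr[mid]=13 -> Found target at index 0!

Binary search finds 13 at index 0 after 3 comparisons. The search repeatedly halves the search space by comparing with the middle element.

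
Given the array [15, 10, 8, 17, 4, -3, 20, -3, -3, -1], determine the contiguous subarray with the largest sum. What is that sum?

Using Kadane's algorithm on [15, 10, 8, 17, 4, -3, 20, -3, -3, -1]:

Scanning through the array:
Position 1 (value 10): max_ending_here = 25, max_so_far = 25
Position 2 (value 8): max_ending_here = 33, max_so_far = 33
Position 3 (value 17): max_ending_here = 50, max_so_far = 50
Position 4 (value 4): max_ending_here = 54, max_so_far = 54
Position 5 (value -3): max_ending_here = 51, max_so_far = 54
Position 6 (value 20): max_ending_here = 71, max_so_far = 71
Position 7 (value -3): max_ending_here = 68, max_so_far = 71
Position 8 (value -3): max_ending_here = 65, max_so_far = 71
Position 9 (value -1): max_ending_here = 64, max_so_far = 71

Maximum subarray: [15, 10, 8, 17, 4, -3, 20]
Maximum sum: 71

The maximum subarray is [15, 10, 8, 17, 4, -3, 20] with sum 71. This subarray runs from index 0 to index 6.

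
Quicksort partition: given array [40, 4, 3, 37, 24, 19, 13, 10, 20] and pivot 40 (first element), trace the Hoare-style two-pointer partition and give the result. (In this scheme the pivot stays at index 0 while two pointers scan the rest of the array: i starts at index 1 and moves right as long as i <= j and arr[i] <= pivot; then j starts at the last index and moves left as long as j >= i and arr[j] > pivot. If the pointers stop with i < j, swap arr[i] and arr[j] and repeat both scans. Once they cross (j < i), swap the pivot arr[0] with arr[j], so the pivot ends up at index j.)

Hoare-style two-pointer partition with pivot = 40:

Initial array: [40, 4, 3, 37, 24, 19, 13, 10, 20]

Pointers start at i = 1, j = 8.
i ends at 9, j ends at 8: the pointers have crossed (j < i), so scanning stops.

Swap pivot arr[0] with arr[8] to place pivot at position 8: [20, 4, 3, 37, 24, 19, 13, 10, 40]
Pivot position: 8

After partitioning with pivot 40, the array becomes [20, 4, 3, 37, 24, 19, 13, 10, 40]. The pivot is placed at index 8. All elements to the left of the pivot are <= 40, and all elements to the right are > 40.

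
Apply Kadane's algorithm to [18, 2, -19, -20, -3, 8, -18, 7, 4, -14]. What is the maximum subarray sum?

Using Kadane's algorithm on [18, 2, -19, -20, -3, 8, -18, 7, 4, -14]:

Scanning through the array:
Position 1 (value 2): max_ending_here = 20, max_so_far = 20
Position 2 (value -19): max_ending_here = 1, max_so_far = 20
Position 3 (value -20): max_ending_here = -19, max_so_far = 20
Position 4 (value -3): max_ending_here = -3, max_so_far = 20
Position 5 (value 8): max_ending_here = 8, max_so_far = 20
Position 6 (value -18): max_ending_here = -10, max_so_far = 20
Position 7 (value 7): max_ending_here = 7, max_so_far = 20
Position 8 (value 4): max_ending_here = 11, max_so_far = 20
Position 9 (value -14): max_ending_here = -3, max_so_far = 20

Maximum subarray: [18, 2]
Maximum sum: 20

The maximum subarray is [18, 2] with sum 20. This subarray runs from index 0 to index 1.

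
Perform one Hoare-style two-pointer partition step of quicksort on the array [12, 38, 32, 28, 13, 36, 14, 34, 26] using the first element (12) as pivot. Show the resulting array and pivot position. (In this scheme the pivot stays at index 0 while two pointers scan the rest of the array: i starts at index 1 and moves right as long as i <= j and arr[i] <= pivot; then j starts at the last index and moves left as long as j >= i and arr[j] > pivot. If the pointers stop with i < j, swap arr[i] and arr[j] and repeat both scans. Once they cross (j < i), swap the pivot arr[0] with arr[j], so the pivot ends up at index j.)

Hoare-style two-pointer partition with pivot = 12:

Initial array: [12, 38, 32, 28, 13, 36, 14, 34, 26]

Pointers start at i = 1, j = 8.
i ends at 1, j ends at 0: the pointers have crossed (j < i), so scanning stops.

j = 0, so swapping arr[0] with arr[j] leaves the pivot at position 0: [12, 38, 32, 28, 13, 36, 14, 34, 26]
Pivot position: 0

After partitioning with pivot 12, the array becomes [12, 38, 32, 28, 13, 36, 14, 34, 26]. The pivot is placed at index 0. All elements to the left of the pivot are <= 12, and all elements to the right are > 12.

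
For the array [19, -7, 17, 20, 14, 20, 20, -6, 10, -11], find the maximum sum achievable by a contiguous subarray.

Using Kadane's algorithm on [19, -7, 17, 20, 14, 20, 20, -6, 10, -11]:

Scanning through the array:
Position 1 (value -7): max_ending_here = 12, max_so_far = 19
Position 2 (value 17): max_ending_here = 29, max_so_far = 29
Position 3 (value 20): max_ending_here = 49, max_so_far = 49
Position 4 (value 14): max_ending_here = 63, max_so_far = 63
Position 5 (value 20): max_ending_here = 83, max_so_far = 83
Position 6 (value 20): max_ending_here = 103, max_so_far = 103
Position 7 (value -6): max_ending_here = 97, max_so_far = 103
Position 8 (value 10): max_ending_here = 107, max_so_far = 107
Position 9 (value -11): max_ending_here = 96, max_so_far = 107

Maximum subarray: [19, -7, 17, 20, 14, 20, 20, -6, 10]
Maximum sum: 107

The maximum subarray is [19, -7, 17, 20, 14, 20, 20, -6, 10] with sum 107. This subarray runs from index 0 to index 8.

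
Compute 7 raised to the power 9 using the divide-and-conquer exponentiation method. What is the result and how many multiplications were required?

Computing 7^9 by squaring (build up from 7^1; each line after the first costs one multiplication):

7^1 = 7
7^2 = (7^1)^2 = 7^2 = 49
7^4 = (7^2)^2 = 49^2 = 2401
7^8 = (7^4)^2 = 2401^2 = 5764801
7^9 = 7 * 7^8 = 7 * 5764801 = 40353607

Result: 40353607
Multiplications needed: 4 (4 lines after 7^1)

7^9 = 40353607. Using exponentiation by squaring, this requires 4 multiplications. The key idea: if the exponent is even, square the half-power; if odd, multiply by the base once.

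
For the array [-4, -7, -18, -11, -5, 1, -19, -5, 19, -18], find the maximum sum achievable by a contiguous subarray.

Using Kadane's algorithm on [-4, -7, -18, -11, -5, 1, -19, -5, 19, -18]:

Scanning through the array:
Position 1 (value -7): max_ending_here = -7, max_so_far = -4
Position 2 (value -18): max_ending_here = -18, max_so_far = -4
Position 3 (value -11): max_ending_here = -11, max_so_far = -4
Position 4 (value -5): max_ending_here = -5, max_so_far = -4
Position 5 (value 1): max_ending_here = 1, max_so_far = 1
Position 6 (value -19): max_ending_here = -18, max_so_far = 1
Position 7 (value -5): max_ending_here = -5, max_so_far = 1
Position 8 (value 19): max_ending_here = 19, max_so_far = 19
Position 9 (value -18): max_ending_here = 1, max_so_far = 19

Maximum subarray: [19]
Maximum sum: 19

The maximum subarray is [19] with sum 19. This subarray runs from index 8 to index 8.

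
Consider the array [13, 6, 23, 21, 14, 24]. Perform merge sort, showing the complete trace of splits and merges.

Merge sort trace:

Split: [13, 6, 23, 21, 14, 24] -> [13, 6, 23] and [21, 14, 24]
  Split: [13, 6, 23] -> [13] and [6, 23]
    Split: [6, 23] -> [6] and [23]
    Merge: [6] + [23] -> [6, 23]
  Merge: [13] + [6, 23] -> [6, 13, 23]
  Split: [21, 14, 24] -> [21] and [14, 24]
    Split: [14, 24] -> [14] and [24]
    Merge: [14] + [24] -> [14, 24]
  Merge: [21] + [14, 24] -> [14, 21, 24]
Merge: [6, 13, 23] + [14, 21, 24] -> [6, 13, 14, 21, 23, 24]

Final sorted array: [6, 13, 14, 21, 23, 24]

The merge sort proceeds by recursively splitting the array and merging sorted halves.
After all merges, the sorted array is [6, 13, 14, 21, 23, 24].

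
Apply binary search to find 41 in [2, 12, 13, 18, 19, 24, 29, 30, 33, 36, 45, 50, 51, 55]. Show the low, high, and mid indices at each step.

Binary search for 41 in [2, 12, 13, 18, 19, 24, 29, 30, 33, 36, 45, 50, 51, 55]:

lo=0, hi=13, mid=6, arr[mid]=29 -> 29 < 41, search right half
lo=7, hi=13, mid=10, arr[mid]=45 -> 45 > 41, search left half
lo=7, hi=9, mid=8, arr[mid]=33 -> 33 < 41, search right half
lo=9, hi=9, mid=9, arr[mid]=36 -> 36 < 41, search right half
lo=10 > hi=9, target 41 not found

Binary search determines that 41 is not in the array after 4 comparisons. The search space was exhausted without finding the target.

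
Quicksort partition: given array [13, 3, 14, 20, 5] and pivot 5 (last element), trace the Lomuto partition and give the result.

Lomuto partition with pivot = 5:

Initial array: [13, 3, 14, 20, 5]

arr[0]=13 > 5: no swap
arr[1]=3 <= 5: swap with position 0, array becomes [3, 13, 14, 20, 5]
arr[2]=14 > 5: no swap
arr[3]=20 > 5: no swap

Place pivot at position 1: [3, 5, 14, 20, 13]
Pivot position: 1

After partitioning with pivot 5, the array becomes [3, 5, 14, 20, 13]. The pivot is placed at index 1. All elements to the left of the pivot are <= 5, and all elements to the right are > 5.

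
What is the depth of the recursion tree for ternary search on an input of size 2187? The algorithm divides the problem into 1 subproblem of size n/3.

For divide and conquer with division factor 3:

Problem sizes at each level:
Level 0: 2187
Level 1: 729
Level 2: 243
Level 3: 81
Level 4: 27
Level 5: 9
Level 6: 3
Level 7: 1

The root is level 0 and the size-1 base case is level 7 (the tree spans levels 0 through 7, i.e. 8 levels counting the root), so the depth is the number of divisions: log_3(2187) = 7

The recursion tree depth is log_3(2187) = 7. At each level, the problem size is divided by 3, so it takes 7 divisions to reduce to a base case of size 1. The algorithm makes 1 recursive call at each level.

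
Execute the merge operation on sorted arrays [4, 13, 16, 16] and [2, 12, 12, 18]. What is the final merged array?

Merging process:

Compare 4 vs 2: take 2 from right. Merged: [2]
Compare 4 vs 12: take 4 from left. Merged: [2, 4]
Compare 13 vs 12: take 12 from right. Merged: [2, 4, 12]
Compare 13 vs 12: take 12 from right. Merged: [2, 4, 12, 12]
Compare 13 vs 18: take 13 from left. Merged: [2, 4, 12, 12, 13]
Compare 16 vs 18: take 16 from left. Merged: [2, 4, 12, 12, 13, 16]
Compare 16 vs 18: take 16 from left. Merged: [2, 4, 12, 12, 13, 16, 16]
Append remaining from right: [18]. Merged: [2, 4, 12, 12, 13, 16, 16, 18]

Final merged array: [2, 4, 12, 12, 13, 16, 16, 18]
Total comparisons: 7

The merged array is [2, 4, 12, 12, 13, 16, 16, 18], requiring 7 comparisons. The merge step runs in O(n) time where n is the total number of elements.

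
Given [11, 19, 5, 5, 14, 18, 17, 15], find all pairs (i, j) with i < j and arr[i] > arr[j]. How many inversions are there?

Finding inversions in [11, 19, 5, 5, 14, 18, 17, 15]:

(0, 2): arr[0]=11 > arr[2]=5
(0, 3): arr[0]=11 > arr[3]=5
(1, 2): arr[1]=19 > arr[2]=5
(1, 3): arr[1]=19 > arr[3]=5
(1, 4): arr[1]=19 > arr[4]=14
(1, 5): arr[1]=19 > arr[5]=18
(1, 6): arr[1]=19 > arr[6]=17
(1, 7): arr[1]=19 > arr[7]=15
(5, 6): arr[5]=18 > arr[6]=17
(5, 7): arr[5]=18 > arr[7]=15
(6, 7): arr[6]=17 > arr[7]=15

Total inversions: 11

The array has 11 inversion(s): (0,2), (0,3), (1,2), (1,3), (1,4), (1,5), (1,6), (1,7), (5,6), (5,7), (6,7). Each pair (i,j) satisfies i < j and arr[i] > arr[j].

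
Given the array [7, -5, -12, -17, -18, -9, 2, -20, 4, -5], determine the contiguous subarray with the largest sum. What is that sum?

Using Kadane's algorithm on [7, -5, -12, -17, -18, -9, 2, -20, 4, -5]:

Scanning through the array:
Position 1 (value -5): max_ending_here = 2, max_so_far = 7
Position 2 (value -12): max_ending_here = -10, max_so_far = 7
Position 3 (value -17): max_ending_here = -17, max_so_far = 7
Position 4 (value -18): max_ending_here = -18, max_so_far = 7
Position 5 (value -9): max_ending_here = -9, max_so_far = 7
Position 6 (value 2): max_ending_here = 2, max_so_far = 7
Position 7 (value -20): max_ending_here = -18, max_so_far = 7
Position 8 (value 4): max_ending_here = 4, max_so_far = 7
Position 9 (value -5): max_ending_here = -1, max_so_far = 7

Maximum subarray: [7]
Maximum sum: 7

The maximum subarray is [7] with sum 7. This subarray runs from index 0 to index 0.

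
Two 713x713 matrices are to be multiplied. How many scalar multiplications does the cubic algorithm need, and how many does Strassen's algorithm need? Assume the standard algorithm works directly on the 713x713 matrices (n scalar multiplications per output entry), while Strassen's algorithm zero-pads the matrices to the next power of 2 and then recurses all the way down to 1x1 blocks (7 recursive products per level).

Matrix multiplication for 713x713 matrices:

Strassen's algorithm requires power-of-2 dimensions. Pad 713x713 to 1024x1024 (next power of 2).

Standard algorithm: 713^3 = 362467097 multiplications
Strassen's algorithm: 7^(log2(1024)) = 7^10 = 282475249 multiplications
Savings: 362467097 - 282475249 = 79991848 multiplications

Standard: 362467097 multiplications (713^3). Strassen: 282475249 multiplications (7^10, after padding to 1024x1024). Strassen reduces 8 recursive multiplications to 7 at each level.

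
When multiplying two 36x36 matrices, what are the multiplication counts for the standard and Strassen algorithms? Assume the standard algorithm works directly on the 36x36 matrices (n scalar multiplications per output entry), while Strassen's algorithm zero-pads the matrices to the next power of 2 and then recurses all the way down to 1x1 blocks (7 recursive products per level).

Matrix multiplication for 36x36 matrices:

Strassen's algorithm requires power-of-2 dimensions. Pad 36x36 to 64x64 (next power of 2).

Standard algorithm: 36^3 = 46656 multiplications
Strassen's algorithm: 7^(log2(64)) = 7^6 = 117649 multiplications
Difference: 46656 - 117649 = -70993 (Strassen uses MORE here due to padding overhead — for small or just-over-power-of-2 n, padding can outweigh the per-level savings)

Standard: 46656 multiplications (36^3). Strassen: 117649 multiplications (7^6, after padding to 64x64). Strassen reduces 8 recursive multiplications to 7 at each level.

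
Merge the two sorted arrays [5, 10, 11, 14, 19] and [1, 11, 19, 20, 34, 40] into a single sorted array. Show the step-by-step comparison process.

Merging process:

Compare 5 vs 1: take 1 from right. Merged: [1]
Compare 5 vs 11: take 5 from left. Merged: [1, 5]
Compare 10 vs 11: take 10 from left. Merged: [1, 5, 10]
Compare 11 vs 11: take 11 from left. Merged: [1, 5, 10, 11]
Compare 14 vs 11: take 11 from right. Merged: [1, 5, 10, 11, 11]
Compare 14 vs 19: take 14 from left. Merged: [1, 5, 10, 11, 11, 14]
Compare 19 vs 19: take 19 from left. Merged: [1, 5, 10, 11, 11, 14, 19]
Append remaining from right: [19, 20, 34, 40]. Merged: [1, 5, 10, 11, 11, 14, 19, 19, 20, 34, 40]

Final merged array: [1, 5, 10, 11, 11, 14, 19, 19, 20, 34, 40]
Total comparisons: 7

The merged array is [1, 5, 10, 11, 11, 14, 19, 19, 20, 34, 40], requiring 7 comparisons. The merge step runs in O(n) time where n is the total number of elements.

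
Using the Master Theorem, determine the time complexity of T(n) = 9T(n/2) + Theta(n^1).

Master Theorem for T(n) = 9T(n/2) + O(n^1):

a = 9, b = 2, c = 1
log_b(a) = log_2(9) = 3.1699

Case 1: c = 1 < log_2(9) = 3.1699
T(n) = O(n^(log_2 9))

For T(n) = 9T(n/2) + O(n^1): log_2(9) = 3.1699. This is Case 1 of the Master Theorem (c < log_b(a), work dominated by leaves), giving O(n^(log_2 9)).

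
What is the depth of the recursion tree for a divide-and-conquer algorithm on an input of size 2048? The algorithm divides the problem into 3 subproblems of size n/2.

For divide and conquer with division factor 2:

Problem sizes at each level:
Level 0: 2048
Level 1: 1024
Level 2: 512
Level 3: 256
Level 4: 128
Level 5: 64
Level 6: 32
Level 7: 16
Level 8: 8
Level 9: 4
Level 10: 2
Level 11: 1

The root is level 0 and the size-1 base case is level 11 (the tree spans levels 0 through 11, i.e. 12 levels counting the root), so the depth is the number of divisions: log_2(2048) = 11

The recursion tree depth is log_2(2048) = 11. At each level, the problem size is divided by 2, so it takes 11 divisions to reduce to a base case of size 1. The algorithm makes 3 recursive calls at each level.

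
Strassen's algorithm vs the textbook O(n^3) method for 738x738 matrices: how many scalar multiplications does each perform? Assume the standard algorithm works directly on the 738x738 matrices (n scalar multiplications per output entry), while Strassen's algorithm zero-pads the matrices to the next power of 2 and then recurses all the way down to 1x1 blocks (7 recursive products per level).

Matrix multiplication for 738x738 matrices:

Strassen's algorithm requires power-of-2 dimensions. Pad 738x738 to 1024x1024 (next power of 2).

Standard algorithm: 738^3 = 401947272 multiplications
Strassen's algorithm: 7^(log2(1024)) = 7^10 = 282475249 multiplications
Savings: 401947272 - 282475249 = 119472023 multiplications

Standard: 401947272 multiplications (738^3). Strassen: 282475249 multiplications (7^10, after padding to 1024x1024). Strassen reduces 8 recursive multiplications to 7 at each level.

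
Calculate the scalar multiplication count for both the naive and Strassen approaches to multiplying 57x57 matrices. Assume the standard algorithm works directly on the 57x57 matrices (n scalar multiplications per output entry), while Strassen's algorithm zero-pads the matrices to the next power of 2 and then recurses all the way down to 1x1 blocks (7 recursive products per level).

Matrix multiplication for 57x57 matrices:

Strassen's algorithm requires power-of-2 dimensions. Pad 57x57 to 64x64 (next power of 2).

Standard algorithm: 57^3 = 185193 multiplications
Strassen's algorithm: 7^(log2(64)) = 7^6 = 117649 multiplications
Savings: 185193 - 117649 = 67544 multiplications

Standard: 185193 multiplications (57^3). Strassen: 117649 multiplications (7^6, after padding to 64x64). Strassen reduces 8 recursive multiplications to 7 at each level.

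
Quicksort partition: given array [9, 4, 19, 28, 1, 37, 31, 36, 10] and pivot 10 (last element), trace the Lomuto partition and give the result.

Lomuto partition with pivot = 10:

Initial array: [9, 4, 19, 28, 1, 37, 31, 36, 10]

arr[0]=9 <= 10: swap with position 0, array becomes [9, 4, 19, 28, 1, 37, 31, 36, 10]
arr[1]=4 <= 10: swap with position 1, array becomes [9, 4, 19, 28, 1, 37, 31, 36, 10]
arr[2]=19 > 10: no swap
arr[3]=28 > 10: no swap
arr[4]=1 <= 10: swap with position 2, array becomes [9, 4, 1, 28, 19, 37, 31, 36, 10]
arr[5]=37 > 10: no swap
arr[6]=31 > 10: no swap
arr[7]=36 > 10: no swap

Place pivot at position 3: [9, 4, 1, 10, 19, 37, 31, 36, 28]
Pivot position: 3

After partitioning with pivot 10, the array becomes [9, 4, 1, 10, 19, 37, 31, 36, 28]. The pivot is placed at index 3. All elements to the left of the pivot are <= 10, and all elements to the right are > 10.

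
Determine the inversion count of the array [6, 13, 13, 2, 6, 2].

Finding inversions in [6, 13, 13, 2, 6, 2]:

(0, 3): arr[0]=6 > arr[3]=2
(0, 5): arr[0]=6 > arr[5]=2
(1, 3): arr[1]=13 > arr[3]=2
(1, 4): arr[1]=13 > arr[4]=6
(1, 5): arr[1]=13 > arr[5]=2
(2, 3): arr[2]=13 > arr[3]=2
(2, 4): arr[2]=13 > arr[4]=6
(2, 5): arr[2]=13 > arr[5]=2
(4, 5): arr[4]=6 > arr[5]=2

Total inversions: 9

The array has 9 inversion(s): (0,3), (0,5), (1,3), (1,4), (1,5), (2,3), (2,4), (2,5), (4,5). Each pair (i,j) satisfies i < j and arr[i] > arr[j].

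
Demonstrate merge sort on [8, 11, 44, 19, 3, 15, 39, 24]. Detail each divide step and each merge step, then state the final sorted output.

Merge sort trace:

Split: [8, 11, 44, 19, 3, 15, 39, 24] -> [8, 11, 44, 19] and [3, 15, 39, 24]
  Split: [8, 11, 44, 19] -> [8, 11] and [44, 19]
    Split: [8, 11] -> [8] and [11]
    Merge: [8] + [11] -> [8, 11]
    Split: [44, 19] -> [44] and [19]
    Merge: [44] + [19] -> [19, 44]
  Merge: [8, 11] + [19, 44] -> [8, 11, 19, 44]
  Split: [3, 15, 39, 24] -> [3, 15] and [39, 24]
    Split: [3, 15] -> [3] and [15]
    Merge: [3] + [15] -> [3, 15]
    Split: [39, 24] -> [39] and [24]
    Merge: [39] + [24] -> [24, 39]
  Merge: [3, 15] + [24, 39] -> [3, 15, 24, 39]
Merge: [8, 11, 19, 44] + [3, 15, 24, 39] -> [3, 8, 11, 15, 19, 24, 39, 44]

Final sorted array: [3, 8, 11, 15, 19, 24, 39, 44]

The merge sort proceeds by recursively splitting the array and merging sorted halves.
After all merges, the sorted array is [3, 8, 11, 15, 19, 24, 39, 44].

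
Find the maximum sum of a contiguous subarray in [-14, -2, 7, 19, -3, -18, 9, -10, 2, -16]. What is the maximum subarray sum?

Using Kadane's algorithm on [-14, -2, 7, 19, -3, -18, 9, -10, 2, -16]:

Scanning through the array:
Position 1 (value -2): max_ending_here = -2, max_so_far = -2
Position 2 (value 7): max_ending_here = 7, max_so_far = 7
Position 3 (value 19): max_ending_here = 26, max_so_far = 26
Position 4 (value -3): max_ending_here = 23, max_so_far = 26
Position 5 (value -18): max_ending_here = 5, max_so_far = 26
Position 6 (value 9): max_ending_here = 14, max_so_far = 26
Position 7 (value -10): max_ending_here = 4, max_so_far = 26
Position 8 (value 2): max_ending_here = 6, max_so_far = 26
Position 9 (value -16): max_ending_here = -10, max_so_far = 26

Maximum subarray: [7, 19]
Maximum sum: 26

The maximum subarray is [7, 19] with sum 26. This subarray runs from index 2 to index 3.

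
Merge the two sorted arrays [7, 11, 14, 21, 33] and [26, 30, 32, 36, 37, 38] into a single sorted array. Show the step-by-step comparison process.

Merging process:

Compare 7 vs 26: take 7 from left. Merged: [7]
Compare 11 vs 26: take 11 from left. Merged: [7, 11]
Compare 14 vs 26: take 14 from left. Merged: [7, 11, 14]
Compare 21 vs 26: take 21 from left. Merged: [7, 11, 14, 21]
Compare 33 vs 26: take 26 from right. Merged: [7, 11, 14, 21, 26]
Compare 33 vs 30: take 30 from right. Merged: [7, 11, 14, 21, 26, 30]
Compare 33 vs 32: take 32 from right. Merged: [7, 11, 14, 21, 26, 30, 32]
Compare 33 vs 36: take 33 from left. Merged: [7, 11, 14, 21, 26, 30, 32, 33]
Append remaining from right: [36, 37, 38]. Merged: [7, 11, 14, 21, 26, 30, 32, 33, 36, 37, 38]

Final merged array: [7, 11, 14, 21, 26, 30, 32, 33, 36, 37, 38]
Total comparisons: 8

The merged array is [7, 11, 14, 21, 26, 30, 32, 33, 36, 37, 38], requiring 8 comparisons. The merge step runs in O(n) time where n is the total number of elements.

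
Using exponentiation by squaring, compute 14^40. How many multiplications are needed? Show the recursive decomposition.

Computing 14^40 by squaring (build up from 14^1; each line after the first costs one multiplication):

14^1 = 14
14^2 = (14^1)^2 = 14^2 = 196
14^4 = (14^2)^2 = 196^2 = 38416
14^5 = 14 * 14^4 = 14 * 38416 = 537824
14^10 = (14^5)^2 = 537824^2 = 289254654976
14^20 = (14^10)^2 = 289254654976^2 = 83668255425284801560576
14^40 = (14^20)^2 = 83668255425284801560576^2 = 7000376965910699630056503868178506524997451776

Result: 7000376965910699630056503868178506524997451776
Multiplications needed: 6 (6 lines after 14^1)

14^40 = 7000376965910699630056503868178506524997451776. Using exponentiation by squaring, this requires 6 multiplications. The key idea: if the exponent is even, square the half-power; if odd, multiply by the base once.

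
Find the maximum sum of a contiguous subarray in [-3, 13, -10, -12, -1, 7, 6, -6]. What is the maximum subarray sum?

Using Kadane's algorithm on [-3, 13, -10, -12, -1, 7, 6, -6]:

Scanning through the array:
Position 1 (value 13): max_ending_here = 13, max_so_far = 13
Position 2 (value -10): max_ending_here = 3, max_so_far = 13
Position 3 (value -12): max_ending_here = -9, max_so_far = 13
Position 4 (value -1): max_ending_here = -1, max_so_far = 13
Position 5 (value 7): max_ending_here = 7, max_so_far = 13
Position 6 (value 6): max_ending_here = 13, max_so_far = 13
Position 7 (value -6): max_ending_here = 7, max_so_far = 13

Maximum subarray: [13]
Maximum sum: 13

The maximum subarray is [13] with sum 13. This subarray runs from index 1 to index 1.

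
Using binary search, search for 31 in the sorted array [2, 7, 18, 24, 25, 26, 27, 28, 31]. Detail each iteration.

Binary search for 31 in [2, 7, 18, 24, 25, 26, 27, 28, 31]:

lo=0, hi=8, mid=4, arr[mid]=25 -> 25 < 31, search right half
lo=5, hi=8, mid=6, arr[mid]=27 -> 27 < 31, search right half
lo=7, hi=8, mid=7, arr[mid]=28 -> 28 < 31, search right half
lo=8, hi=8, mid=8, arr[mid]=31 -> Found target at index 8!

Binary search finds 31 at index 8 after 4 comparisons. The search repeatedly halves the search space by comparing with the middle element.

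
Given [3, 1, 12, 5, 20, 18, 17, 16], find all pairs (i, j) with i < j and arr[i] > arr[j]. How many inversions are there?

Finding inversions in [3, 1, 12, 5, 20, 18, 17, 16]:

(0, 1): arr[0]=3 > arr[1]=1
(2, 3): arr[2]=12 > arr[3]=5
(4, 5): arr[4]=20 > arr[5]=18
(4, 6): arr[4]=20 > arr[6]=17
(4, 7): arr[4]=20 > arr[7]=16
(5, 6): arr[5]=18 > arr[6]=17
(5, 7): arr[5]=18 > arr[7]=16
(6, 7): arr[6]=17 > arr[7]=16

Total inversions: 8

The array has 8 inversion(s): (0,1), (2,3), (4,5), (4,6), (4,7), (5,6), (5,7), (6,7). Each pair (i,j) satisfies i < j and arr[i] > arr[j].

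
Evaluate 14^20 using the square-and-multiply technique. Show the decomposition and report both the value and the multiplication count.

Computing 14^20 by squaring (build up from 14^1; each line after the first costs one multiplication):

14^1 = 14
14^2 = (14^1)^2 = 14^2 = 196
14^4 = (14^2)^2 = 196^2 = 38416
14^5 = 14 * 14^4 = 14 * 38416 = 537824
14^10 = (14^5)^2 = 537824^2 = 289254654976
14^20 = (14^10)^2 = 289254654976^2 = 83668255425284801560576

Result: 83668255425284801560576
Multiplications needed: 5 (5 lines after 14^1)

14^20 = 83668255425284801560576. Using exponentiation by squaring, this requires 5 multiplications. The key idea: if the exponent is even, square the half-power; if odd, multiply by the base once.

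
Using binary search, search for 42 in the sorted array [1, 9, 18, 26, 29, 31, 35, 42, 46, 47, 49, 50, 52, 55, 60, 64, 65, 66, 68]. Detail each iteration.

Binary search for 42 in [1, 9, 18, 26, 29, 31, 35, 42, 46, 47, 49, 50, 52, 55, 60, 64, 65, 66, 68]:

lo=0, hi=18, mid=9, arr[mid]=47 -> 47 > 42, search left half
lo=0, hi=8, mid=4, arr[mid]=29 -> 29 < 42, search right half
lo=5, hi=8, mid=6, arr[mid]=35 -> 35 < 42, search right half
lo=7, hi=8, mid=7, arr[mid]=42 -> Found target at index 7!

Binary search finds 42 at index 7 after 4 comparisons. The search repeatedly halves the search space by comparing with the middle element.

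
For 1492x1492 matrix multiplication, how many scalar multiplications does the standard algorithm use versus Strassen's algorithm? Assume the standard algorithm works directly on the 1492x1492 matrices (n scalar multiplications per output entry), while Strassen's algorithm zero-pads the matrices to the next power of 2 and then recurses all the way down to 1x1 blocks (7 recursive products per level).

Matrix multiplication for 1492x1492 matrices:

Strassen's algorithm requires power-of-2 dimensions. Pad 1492x1492 to 2048x2048 (next power of 2).

Standard algorithm: 1492^3 = 3321287488 multiplications
Strassen's algorithm: 7^(log2(2048)) = 7^11 = 1977326743 multiplications
Savings: 3321287488 - 1977326743 = 1343960745 multiplications

Standard: 3321287488 multiplications (1492^3). Strassen: 1977326743 multiplications (7^11, after padding to 2048x2048). Strassen reduces 8 recursive multiplications to 7 at each level.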